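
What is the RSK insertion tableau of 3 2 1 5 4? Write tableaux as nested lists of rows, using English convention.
After inserting 3: P = [[3]].
After inserting 2: P = [[2], [3]].
After inserting 1: P = [[1], [2], [3]].
After inserting 5: P = [[1, 5], [2], [3]].
After inserting 4: P = [[1, 4], [2, 5], [3]].

So P = [[1, 4], [2, 5], [3]].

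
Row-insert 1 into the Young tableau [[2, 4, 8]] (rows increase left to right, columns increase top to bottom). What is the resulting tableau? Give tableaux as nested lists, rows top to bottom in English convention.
In row 1, 1 replaces 2 (the leftmost entry greater than 1); 2 is bumped to row 2. 2 starts a new row 2. The new tableau is [[1, 4, 8], [2]].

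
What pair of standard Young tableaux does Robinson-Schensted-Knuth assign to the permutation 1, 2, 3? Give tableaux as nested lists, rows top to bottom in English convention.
P = [[1, 2, 3]], Q = [[1, 2, 3]]

Insert each entry of the permutation into P by Schensted row insertion, recording in Q the position of each new cell.

Insert 1: appended to row 1. P = [[1]].
Insert 2: appended to row 1. P = [[1, 2]].
Insert 3: appended to row 1. P = [[1, 2, 3]].

So P = [[1, 2, 3]], Q = [[1, 2, 3]].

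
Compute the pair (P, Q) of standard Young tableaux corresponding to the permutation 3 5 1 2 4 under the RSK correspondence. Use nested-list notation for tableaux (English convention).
Insert each entry of the permutation into P by Schensted row insertion, recording in Q the position of each new cell.

Insert 3: appended to row 1. P = [[3]].
Insert 5: appended to row 1. P = [[3, 5]].
Insert 1: 1 bumps 3 from row 1; 3 starts row 2. P = [[1, 5], [3]].
Insert 2: 2 bumps 5 from row 1; 5 appends to row 2. P = [[1, 2], [3, 5]].
Insert 4: appended to row 1. P = [[1, 2, 4], [3, 5]].

So P = [[1, 2, 4], [3, 5]], Q = [[1, 2, 5], [3, 4]].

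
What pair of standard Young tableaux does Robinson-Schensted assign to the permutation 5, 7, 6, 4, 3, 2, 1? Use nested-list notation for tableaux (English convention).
P = [[1, 6], [2], [3], [4], [5], [7]], Q = [[1, 2], [3], [4], [5], [6], [7]]

Insert each entry of the permutation into P by Schensted row insertion, recording in Q the position of each new cell.

Insert 5: appended to row 1. P = [[5]].
Insert 7: appended to row 1. P = [[5, 7]].
Insert 6: 6 bumps 7 from row 1; 7 starts row 2. P = [[5, 6], [7]].
Insert 4: 4 bumps 5 from row 1; 5 bumps 7 from row 2; 7 starts row 3. P = [[4, 6], [5], [7]].
Insert 3: 3 bumps 4 from row 1; 4 bumps 5 from row 2; 5 bumps 7 from row 3; 7 starts row 4. P = [[3, 6], [4], [5], [7]].
Insert 2: 2 bumps 3 from row 1; 3 bumps 4 from row 2; 4 bumps 5 from row 3; 5 bumps 7 from row 4; 7 starts row 5. P = [[2, 6], [3], [4], [5], [7]].
Insert 1: 1 bumps 2 from row 1; 2 bumps 3 from row 2; 3 bumps 4 from row 3; 4 bumps 5 from row 4; 5 bumps 7 from row 5; 7 starts row 6. P = [[1, 6], [2], [3], [4], [5], [7]].

So P = [[1, 6], [2], [3], [4], [5], [7]], Q = [[1, 2], [3], [4], [5], [6], [7]].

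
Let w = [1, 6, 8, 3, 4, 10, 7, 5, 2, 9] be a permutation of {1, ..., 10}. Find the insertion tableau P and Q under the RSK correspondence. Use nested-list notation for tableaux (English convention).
Insert each entry of the permutation into P by Schensted row insertion, recording in Q the position of each new cell.

Insert 1: appended to row 1. P = [[1]], Q = [[1]].
Insert 6: appended to row 1. P = [[1, 6]], Q = [[1, 2]].
Insert 8: appended to row 1. P = [[1, 6, 8]], Q = [[1, 2, 3]].
Insert 3: 3 bumps 6 from row 1; 6 starts row 2. P = [[1, 3, 8], [6]], Q = [[1, 2, 3], [4]].
Insert 4: 4 bumps 8 from row 1; 8 appends to row 2. P = [[1, 3, 4], [6, 8]], Q = [[1, 2, 3], [4, 5]].
Insert 10: appended to row 1. P = [[1, 3, 4, 10], [6, 8]], Q = [[1, 2, 3, 6], [4, 5]].
Insert 7: 7 bumps 10 from row 1; 10 appends to row 2. P = [[1, 3, 4, 7], [6, 8, 10]], Q = [[1, 2, 3, 6], [4, 5, 7]].
Insert 5: 5 bumps 7 from row 1; 7 bumps 8 from row 2; 8 starts row 3. P = [[1, 3, 4, 5], [6, 7, 10], [8]], Q = [[1, 2, 3, 6], [4, 5, 7], [8]].
Insert 2: 2 bumps 3 from row 1; 3 bumps 6 from row 2; 6 bumps 8 from row 3; 8 starts row 4. P = [[1, 2, 4, 5], [3, 7, 10], [6], [8]], Q = [[1, 2, 3, 6], [4, 5, 7], [8], [9]].
Insert 9: appended to row 1. P = [[1, 2, 4, 5, 9], [3, 7, 10], [6], [8]], Q = [[1, 2, 3, 6, 10], [4, 5, 7], [8], [9]].

So P = [[1, 2, 4, 5, 9], [3, 7, 10], [6], [8]], Q = [[1, 2, 3, 6, 10], [4, 5, 7], [8], [9]].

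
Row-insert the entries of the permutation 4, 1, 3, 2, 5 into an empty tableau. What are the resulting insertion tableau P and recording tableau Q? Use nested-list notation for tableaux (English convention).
P = [[1, 2, 5], [3], [4]], Q = [[1, 3, 5], [2], [4]]

Insert each entry of the permutation into P by Schensted row insertion, recording in Q the position of each new cell.

Insert 4: appended to row 1. P = [[4]].
Insert 1: 1 bumps 4 from row 1; 4 starts row 2. P = [[1], [4]].
Insert 3: appended to row 1. P = [[1, 3], [4]].
Insert 2: 2 bumps 3 from row 1; 3 bumps 4 from row 2; 4 starts row 3. P = [[1, 2], [3], [4]].
Insert 5: appended to row 1. P = [[1, 2, 5], [3], [4]].

So P = [[1, 2, 5], [3], [4]], Q = [[1, 3, 5], [2], [4]].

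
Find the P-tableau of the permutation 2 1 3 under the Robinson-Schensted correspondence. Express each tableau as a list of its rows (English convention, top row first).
P = [[1, 3], [2]]

Insert 2: appended to row 1. P = [[2]].
Insert 1: 1 bumps 2 from row 1; 2 starts row 2. P = [[1], [2]].
Insert 3: appended to row 1. P = [[1, 3], [2]].

So P = [[1, 3], [2]].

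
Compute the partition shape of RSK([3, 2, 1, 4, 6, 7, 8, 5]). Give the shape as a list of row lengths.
Row-insert each entry into an empty tableau.

After inserting 3: P = [[3]].
After inserting 2: P = [[2], [3]].
After inserting 1: P = [[1], [2], [3]].
After inserting 4: P = [[1, 4], [2], [3]].
After inserting 6: P = [[1, 4, 6], [2], [3]].
After inserting 7: P = [[1, 4, 6, 7], [2], [3]].
After inserting 8: P = [[1, 4, 6, 7, 8], [2], [3]].
After inserting 5: P = [[1, 4, 5, 7, 8], [2, 6], [3]].

The final insertion tableau P = [[1, 4, 5, 7, 8], [2, 6], [3]] has shape [5, 2, 1].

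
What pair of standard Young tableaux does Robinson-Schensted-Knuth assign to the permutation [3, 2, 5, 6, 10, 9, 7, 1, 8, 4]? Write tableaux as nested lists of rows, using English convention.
Insert each entry of the permutation into P by Schensted row insertion, recording in Q the position of each new cell.

After inserting 3: P = [[3]].
After inserting 2: P = [[2], [3]].
After inserting 5: P = [[2, 5], [3]].
After inserting 6: P = [[2, 5, 6], [3]].
After inserting 10: P = [[2, 5, 6, 10], [3]].
After inserting 9: P = [[2, 5, 6, 9], [3, 10]].
After inserting 7: P = [[2, 5, 6, 7], [3, 9], [10]].
After inserting 1: P = [[1, 5, 6, 7], [2, 9], [3], [10]].
After inserting 8: P = [[1, 5, 6, 7, 8], [2, 9], [3], [10]].
After inserting 4: P = [[1, 4, 6, 7, 8], [2, 5], [3, 9], [10]].

So P = [[1, 4, 6, 7, 8], [2, 5], [3, 9], [10]], Q = [[1, 3, 4, 5, 9], [2, 6], [7, 10], [8]].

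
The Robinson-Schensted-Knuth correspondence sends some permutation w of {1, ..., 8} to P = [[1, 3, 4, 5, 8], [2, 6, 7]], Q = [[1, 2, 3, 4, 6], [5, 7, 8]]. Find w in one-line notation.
2 3 6 7 1 8 4 5

Reverse the RSK construction: for i from n down to 1, find the cell of Q containing i, remove the entry at that cell from P, and reverse-bump it up through P; the value ejected from row 1 is w(i).

Step i=8: Q has 8 at row 2, column 3; remove 7 from row 2 of P and reverse-bump: 7 enters row 1 and ejects 5. So w(8) = 5. P is now [[1, 3, 4, 7, 8], [2, 6]].
Step i=7: Q has 7 at row 2, column 2; remove 6 from row 2 of P and reverse-bump: 6 enters row 1 and ejects 4. So w(7) = 4. P is now [[1, 3, 6, 7, 8], [2]].
Step i=6: Q has 6 at row 1, column 5; remove that cell from P, ejecting 8. So w(6) = 8. P is now [[1, 3, 6, 7], [2]].
Step i=5: Q has 5 at row 2, column 1; remove 2 from row 2 of P and reverse-bump: 2 enters row 1 and ejects 1. So w(5) = 1. P is now [[2, 3, 6, 7]].
Step i=4: Q has 4 at row 1, column 4; remove that cell from P, ejecting 7. So w(4) = 7. P is now [[2, 3, 6]].
Step i=3: Q has 3 at row 1, column 3; remove that cell from P, ejecting 6. So w(3) = 6. P is now [[2, 3]].
Step i=2: Q has 2 at row 1, column 2; remove that cell from P, ejecting 3. So w(2) = 3. P is now [[2]].
Step i=1: Q has 1 at row 1, column 1; remove that cell from P, ejecting 2. So w(1) = 2. P is now [].

So w = 2 3 6 7 1 8 4 5.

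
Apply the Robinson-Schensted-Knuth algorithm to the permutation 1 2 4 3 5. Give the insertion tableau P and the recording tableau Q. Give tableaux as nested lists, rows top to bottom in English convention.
P = [[1, 2, 3, 5], [4]], Q = [[1, 2, 3, 5], [4]]

Insert each entry of the permutation into P by Schensted row insertion, recording in Q the position of each new cell.

After inserting 1: P = [[1]].
After inserting 2: P = [[1, 2]].
After inserting 4: P = [[1, 2, 4]].
After inserting 3: P = [[1, 2, 3], [4]].
After inserting 5: P = [[1, 2, 3, 5], [4]].

So P = [[1, 2, 3, 5], [4]], Q = [[1, 2, 3, 5], [4]].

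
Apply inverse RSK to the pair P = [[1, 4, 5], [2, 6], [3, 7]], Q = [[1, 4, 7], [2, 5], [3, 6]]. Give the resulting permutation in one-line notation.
3 2 1 7 6 4 5

Reverse the RSK construction: for i from n down to 1, find the cell of Q containing i, remove the entry at that cell from P, and reverse-bump it up through P; the value ejected from row 1 is w(i).

Step i=7: Q has 7 at row 1, column 3; remove that cell from P, ejecting 5. So w(7) = 5. P is now [[1, 4], [2, 6], [3, 7]].
Step i=6: Q has 6 at row 3, column 2; remove 7 from row 3 of P and reverse-bump: 7 enters row 2 and ejects 6; 6 enters row 1 and ejects 4. So w(6) = 4. P is now [[1, 6], [2, 7], [3]].
Step i=5: Q has 5 at row 2, column 2; remove 7 from row 2 of P and reverse-bump: 7 enters row 1 and ejects 6. So w(5) = 6. P is now [[1, 7], [2], [3]].
Step i=4: Q has 4 at row 1, column 2; remove that cell from P, ejecting 7. So w(4) = 7. P is now [[1], [2], [3]].
Step i=3: Q has 3 at row 3, column 1; remove 3 from row 3 of P and reverse-bump: 3 enters row 2 and ejects 2; 2 enters row 1 and ejects 1. So w(3) = 1. P is now [[2], [3]].
Step i=2: Q has 2 at row 2, column 1; remove 3 from row 2 of P and reverse-bump: 3 enters row 1 and ejects 2. So w(2) = 2. P is now [[3]].
Step i=1: Q has 1 at row 1, column 1; remove that cell from P, ejecting 3. So w(1) = 3. P is now [].

So w = 3 2 1 7 6 4 5.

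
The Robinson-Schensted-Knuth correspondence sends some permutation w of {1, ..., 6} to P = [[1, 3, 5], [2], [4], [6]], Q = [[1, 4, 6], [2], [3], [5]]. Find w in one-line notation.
Reverse the RSK construction: for i from n down to 1, find the cell of Q containing i, remove the entry at that cell from P, and reverse-bump it up through P; the value ejected from row 1 is w(i).

Step i=6: Q has 6 at row 1, column 3; remove that cell from P, ejecting 5. So w(6) = 5. P is now [[1, 3], [2], [4], [6]].
Step i=5: Q has 5 at row 4, column 1; remove 6 from row 4 of P and reverse-bump: 6 enters row 3 and ejects 4; 4 enters row 2 and ejects 2; 2 enters row 1 and ejects 1. So w(5) = 1. P is now [[2, 3], [4], [6]].
Step i=4: Q has 4 at row 1, column 2; remove that cell from P, ejecting 3. So w(4) = 3. P is now [[2], [4], [6]].
Step i=3: Q has 3 at row 3, column 1; remove 6 from row 3 of P and reverse-bump: 6 enters row 2 and ejects 4; 4 enters row 1 and ejects 2. So w(3) = 2. P is now [[4], [6]].
Step i=2: Q has 2 at row 2, column 1; remove 6 from row 2 of P and reverse-bump: 6 enters row 1 and ejects 4. So w(2) = 4. P is now [[6]].
Step i=1: Q has 1 at row 1, column 1; remove that cell from P, ejecting 6. So w(1) = 6. P is now [].

So w = 6 4 2 3 1 5.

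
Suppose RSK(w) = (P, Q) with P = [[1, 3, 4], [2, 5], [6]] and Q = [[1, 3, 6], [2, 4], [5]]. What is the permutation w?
Reverse the RSK construction: for i from n down to 1, find the cell of Q containing i, remove the entry at that cell from P, and reverse-bump it up through P; the value ejected from row 1 is w(i).

Step i=6: Q has 6 at row 1, column 3; remove that cell from P, ejecting 4. So w(6) = 4. P is now [[1, 3], [2, 5], [6]].
Step i=5: Q has 5 at row 3, column 1; remove 6 from row 3 of P and reverse-bump: 6 enters row 2 and ejects 5; 5 enters row 1 and ejects 3. So w(5) = 3. P is now [[1, 5], [2, 6]].
Step i=4: Q has 4 at row 2, column 2; remove 6 from row 2 of P and reverse-bump: 6 enters row 1 and ejects 5. So w(4) = 5. P is now [[1, 6], [2]].
Step i=3: Q has 3 at row 1, column 2; remove that cell from P, ejecting 6. So w(3) = 6. P is now [[1], [2]].
Step i=2: Q has 2 at row 2, column 1; remove 2 from row 2 of P and reverse-bump: 2 enters row 1 and ejects 1. So w(2) = 1. P is now [[2]].
Step i=1: Q has 1 at row 1, column 1; remove that cell from P, ejecting 2. So w(1) = 2. P is now [].

So w = 2 1 6 5 3 4.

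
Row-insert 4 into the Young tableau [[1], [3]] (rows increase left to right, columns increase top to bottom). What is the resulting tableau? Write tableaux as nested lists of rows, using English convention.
4 is larger than every entry of row 1, so it is appended to row 1. The new tableau is [[1, 4], [3]].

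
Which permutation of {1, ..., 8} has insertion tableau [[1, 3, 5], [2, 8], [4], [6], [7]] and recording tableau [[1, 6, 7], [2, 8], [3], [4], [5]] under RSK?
Reverse the RSK construction: for i from n down to 1, find the cell of Q containing i, remove the entry at that cell from P, and reverse-bump it up through P; the value ejected from row 1 is w(i).

Step i=8: Q has 8 at row 2, column 2; remove 8 from row 2 of P and reverse-bump: 8 enters row 1 and ejects 5. So w(8) = 5. P is now [[1, 3, 8], [2], [4], [6], [7]].
Step i=7: Q has 7 at row 1, column 3; remove that cell from P, ejecting 8. So w(7) = 8. P is now [[1, 3], [2], [4], [6], [7]].
Step i=6: Q has 6 at row 1, column 2; remove that cell from P, ejecting 3. So w(6) = 3. P is now [[1], [2], [4], [6], [7]].
Step i=5: Q has 5 at row 5, column 1; remove 7 from row 5 of P and reverse-bump: 7 enters row 4 and ejects 6; 6 enters row 3 and ejects 4; 4 enters row 2 and ejects 2; 2 enters row 1 and ejects 1. So w(5) = 1. P is now [[2], [4], [6], [7]].
Step i=4: Q has 4 at row 4, column 1; remove 7 from row 4 of P and reverse-bump: 7 enters row 3 and ejects 6; 6 enters row 2 and ejects 4; 4 enters row 1 and ejects 2. So w(4) = 2. P is now [[4], [6], [7]].
Step i=3: Q has 3 at row 3, column 1; remove 7 from row 3 of P and reverse-bump: 7 enters row 2 and ejects 6; 6 enters row 1 and ejects 4. So w(3) = 4. P is now [[6], [7]].
Step i=2: Q has 2 at row 2, column 1; remove 7 from row 2 of P and reverse-bump: 7 enters row 1 and ejects 6. So w(2) = 6. P is now [[7]].
Step i=1: Q has 1 at row 1, column 1; remove that cell from P, ejecting 7. So w(1) = 7. P is now [].

So w = 7 6 4 2 1 3 8 5.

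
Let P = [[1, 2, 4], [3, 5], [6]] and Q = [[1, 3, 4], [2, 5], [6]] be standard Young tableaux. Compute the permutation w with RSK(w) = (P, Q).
Reverse the RSK construction: for i from n down to 1, find the cell of Q containing i, remove the entry at that cell from P, and reverse-bump it up through P; the value ejected from row 1 is w(i).

Step i=6: Q has 6 at row 3, column 1; remove 6 from row 3 of P and reverse-bump: 6 enters row 2 and ejects 5; 5 enters row 1 and ejects 4. So w(6) = 4. P is now [[1, 2, 5], [3, 6]].
Step i=5: Q has 5 at row 2, column 2; remove 6 from row 2 of P and reverse-bump: 6 enters row 1 and ejects 5. So w(5) = 5. P is now [[1, 2, 6], [3]].
Step i=4: Q has 4 at row 1, column 3; remove that cell from P, ejecting 6. So w(4) = 6. P is now [[1, 2], [3]].
Step i=3: Q has 3 at row 1, column 2; remove that cell from P, ejecting 2. So w(3) = 2. P is now [[1], [3]].
Step i=2: Q has 2 at row 2, column 1; remove 3 from row 2 of P and reverse-bump: 3 enters row 1 and ejects 1. So w(2) = 1. P is now [[3]].
Step i=1: Q has 1 at row 1, column 1; remove that cell from P, ejecting 3. So w(1) = 3. P is now [].

So w = 3 1 2 6 5 4.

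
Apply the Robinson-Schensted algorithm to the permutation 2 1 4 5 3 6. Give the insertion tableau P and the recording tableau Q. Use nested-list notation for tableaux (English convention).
Insert each entry of the permutation into P by Schensted row insertion, recording in Q the position of each new cell.

Insert 2: appended to row 1. P = [[2]].
Insert 1: 1 bumps 2 from row 1; 2 starts row 2. P = [[1], [2]].
Insert 4: appended to row 1. P = [[1, 4], [2]].
Insert 5: appended to row 1. P = [[1, 4, 5], [2]].
Insert 3: 3 bumps 4 from row 1; 4 appends to row 2. P = [[1, 3, 5], [2, 4]].
Insert 6: appended to row 1. P = [[1, 3, 5, 6], [2, 4]].

So P = [[1, 3, 5, 6], [2, 4]], Q = [[1, 3, 4, 6], [2, 5]].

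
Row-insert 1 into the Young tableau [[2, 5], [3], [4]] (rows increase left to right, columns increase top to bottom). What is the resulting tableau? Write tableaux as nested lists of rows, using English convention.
In row 1, 1 replaces 2 (the leftmost entry greater than 1); 2 is bumped to row 2. In row 2, 2 replaces 3 (the leftmost entry greater than 2); 3 is bumped to row 3. In row 3, 3 replaces 4 (the leftmost entry greater than 3); 4 is bumped to row 4. 4 starts a new row 4. The new tableau is [[1, 5], [2], [3], [4]].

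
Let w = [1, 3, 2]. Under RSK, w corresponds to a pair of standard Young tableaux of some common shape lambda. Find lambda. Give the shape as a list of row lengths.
[2, 1]

Row-insert each entry into an empty tableau.

After inserting 1: P = [[1]].
After inserting 3: P = [[1, 3]].
After inserting 2: P = [[1, 2], [3]].

The final insertion tableau P = [[1, 2], [3]] has shape [2, 1].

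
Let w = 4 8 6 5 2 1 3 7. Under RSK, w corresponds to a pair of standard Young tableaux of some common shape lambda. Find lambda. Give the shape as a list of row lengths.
Row-insert each entry into an empty tableau.

After inserting 4: P = [[4]].
After inserting 8: P = [[4, 8]].
After inserting 6: P = [[4, 6], [8]].
After inserting 5: P = [[4, 5], [6], [8]].
After inserting 2: P = [[2, 5], [4], [6], [8]].
After inserting 1: P = [[1, 5], [2], [4], [6], [8]].
After inserting 3: P = [[1, 3], [2, 5], [4], [6], [8]].
After inserting 7: P = [[1, 3, 7], [2, 5], [4], [6], [8]].

The final insertion tableau P = [[1, 3, 7], [2, 5], [4], [6], [8]] has shape [3, 2, 1, 1, 1].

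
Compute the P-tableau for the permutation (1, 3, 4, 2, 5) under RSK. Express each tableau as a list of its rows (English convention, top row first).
After inserting 1: P = [[1]].
After inserting 3: P = [[1, 3]].
After inserting 4: P = [[1, 3, 4]].
After inserting 2: P = [[1, 2, 4], [3]].
After inserting 5: P = [[1, 2, 4, 5], [3]].

So P = [[1, 2, 4, 5], [3]].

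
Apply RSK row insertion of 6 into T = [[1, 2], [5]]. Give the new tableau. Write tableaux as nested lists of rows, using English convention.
6 is larger than every entry of row 1, so it is appended to row 1. The new tableau is [[1, 2, 6], [5]].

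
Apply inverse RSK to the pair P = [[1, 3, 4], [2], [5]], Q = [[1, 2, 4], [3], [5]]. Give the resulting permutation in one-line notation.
Reverse the RSK construction: for i from n down to 1, find the cell of Q containing i, remove the entry at that cell from P, and reverse-bump it up through P; the value ejected from row 1 is w(i).

Step i=5: Q has 5 at row 3, column 1; remove 5 from row 3 of P and reverse-bump: 5 enters row 2 and ejects 2; 2 enters row 1 and ejects 1. So w(5) = 1. P is now [[2, 3, 4], [5]].
Step i=4: Q has 4 at row 1, column 3; remove that cell from P, ejecting 4. So w(4) = 4. P is now [[2, 3], [5]].
Step i=3: Q has 3 at row 2, column 1; remove 5 from row 2 of P and reverse-bump: 5 enters row 1 and ejects 3. So w(3) = 3. P is now [[2, 5]].
Step i=2: Q has 2 at row 1, column 2; remove that cell from P, ejecting 5. So w(2) = 5. P is now [[2]].
Step i=1: Q has 1 at row 1, column 1; remove that cell from P, ejecting 2. So w(1) = 2. P is now [].

So w = 2 5 3 4 1.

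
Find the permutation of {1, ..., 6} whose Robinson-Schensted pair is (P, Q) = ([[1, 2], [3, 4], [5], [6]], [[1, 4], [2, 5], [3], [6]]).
Reverse the RSK construction: for i from n down to 1, find the cell of Q containing i, remove the entry at that cell from P, and reverse-bump it up through P; the value ejected from row 1 is w(i).

Step i=6: Q has 6 at row 4, column 1; remove 6 from row 4 of P and reverse-bump: 6 enters row 3 and ejects 5; 5 enters row 2 and ejects 4; 4 enters row 1 and ejects 2. So w(6) = 2. P is now [[1, 4], [3, 5], [6]].
Step i=5: Q has 5 at row 2, column 2; remove 5 from row 2 of P and reverse-bump: 5 enters row 1 and ejects 4. So w(5) = 4. P is now [[1, 5], [3], [6]].
Step i=4: Q has 4 at row 1, column 2; remove that cell from P, ejecting 5. So w(4) = 5. P is now [[1], [3], [6]].
Step i=3: Q has 3 at row 3, column 1; remove 6 from row 3 of P and reverse-bump: 6 enters row 2 and ejects 3; 3 enters row 1 and ejects 1. So w(3) = 1. P is now [[3], [6]].
Step i=2: Q has 2 at row 2, column 1; remove 6 from row 2 of P and reverse-bump: 6 enters row 1 and ejects 3. So w(2) = 3. P is now [[6]].
Step i=1: Q has 1 at row 1, column 1; remove that cell from P, ejecting 6. So w(1) = 6. P is now [].

So w = 6 3 1 5 4 2.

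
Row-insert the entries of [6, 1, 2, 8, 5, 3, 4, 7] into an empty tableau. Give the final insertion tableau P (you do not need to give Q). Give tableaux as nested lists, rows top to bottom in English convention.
P = [[1, 2, 3, 4, 7], [5, 8], [6]]

Insert 6: appended to row 1. P = [[6]].
Insert 1: 1 bumps 6 from row 1; 6 starts row 2. P = [[1], [6]].
Insert 2: appended to row 1. P = [[1, 2], [6]].
Insert 8: appended to row 1. P = [[1, 2, 8], [6]].
Insert 5: 5 bumps 8 from row 1; 8 appends to row 2. P = [[1, 2, 5], [6, 8]].
Insert 3: 3 bumps 5 from row 1; 5 bumps 6 from row 2; 6 starts row 3. P = [[1, 2, 3], [5, 8], [6]].
Insert 4: appended to row 1. P = [[1, 2, 3, 4], [5, 8], [6]].
Insert 7: appended to row 1. P = [[1, 2, 3, 4, 7], [5, 8], [6]].

So P = [[1, 2, 3, 4, 7], [5, 8], [6]].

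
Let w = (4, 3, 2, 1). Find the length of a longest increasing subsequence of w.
1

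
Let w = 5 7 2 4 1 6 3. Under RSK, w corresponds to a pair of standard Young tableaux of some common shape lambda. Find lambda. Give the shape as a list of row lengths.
Row-insert each entry into an empty tableau.

After inserting 5: P = [[5]].
After inserting 7: P = [[5, 7]].
After inserting 2: P = [[2, 7], [5]].
After inserting 4: P = [[2, 4], [5, 7]].
After inserting 1: P = [[1, 4], [2, 7], [5]].
After inserting 6: P = [[1, 4, 6], [2, 7], [5]].
After inserting 3: P = [[1, 3, 6], [2, 4], [5, 7]].

The final insertion tableau P = [[1, 3, 6], [2, 4], [5, 7]] has shape [3, 2, 2].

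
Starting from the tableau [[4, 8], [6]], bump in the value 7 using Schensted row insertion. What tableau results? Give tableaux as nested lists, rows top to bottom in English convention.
[[4, 7], [6, 8]]

In row 1, 7 replaces 8 (the leftmost entry greater than 7); 8 is bumped to row 2. 8 is appended to row 2. The new tableau is [[4, 7], [6, 8]].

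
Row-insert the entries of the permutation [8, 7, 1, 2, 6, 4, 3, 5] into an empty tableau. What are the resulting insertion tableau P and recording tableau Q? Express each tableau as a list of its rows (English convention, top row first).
P = [[1, 2, 3, 5], [4], [6], [7], [8]], Q = [[1, 4, 5, 8], [2], [3], [6], [7]]

Insert each entry of the permutation into P by Schensted row insertion, recording in Q the position of each new cell.

Insert 8: appended to row 1. P = [[8]].
Insert 7: 7 bumps 8 from row 1; 8 starts row 2. P = [[7], [8]].
Insert 1: 1 bumps 7 from row 1; 7 bumps 8 from row 2; 8 starts row 3. P = [[1], [7], [8]].
Insert 2: appended to row 1. P = [[1, 2], [7], [8]].
Insert 6: appended to row 1. P = [[1, 2, 6], [7], [8]].
Insert 4: 4 bumps 6 from row 1; 6 bumps 7 from row 2; 7 bumps 8 from row 3; 8 starts row 4. P = [[1, 2, 4], [6], [7], [8]].
Insert 3: 3 bumps 4 from row 1; 4 bumps 6 from row 2; 6 bumps 7 from row 3; 7 bumps 8 from row 4; 8 starts row 5. P = [[1, 2, 3], [4], [6], [7], [8]].
Insert 5: appended to row 1. P = [[1, 2, 3, 5], [4], [6], [7], [8]].

So P = [[1, 2, 3, 5], [4], [6], [7], [8]], Q = [[1, 4, 5, 8], [2], [3], [6], [7]].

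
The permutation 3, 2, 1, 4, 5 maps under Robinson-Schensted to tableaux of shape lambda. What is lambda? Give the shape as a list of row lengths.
Row-insert each entry into an empty tableau.

After inserting 3: P = [[3]].
After inserting 2: P = [[2], [3]].
After inserting 1: P = [[1], [2], [3]].
After inserting 4: P = [[1, 4], [2], [3]].
After inserting 5: P = [[1, 4, 5], [2], [3]].

The final insertion tableau P = [[1, 4, 5], [2], [3]] has shape [3, 1, 1].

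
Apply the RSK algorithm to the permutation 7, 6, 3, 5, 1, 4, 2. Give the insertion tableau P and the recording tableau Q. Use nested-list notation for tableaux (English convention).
P = [[1, 2], [3, 4], [5], [6], [7]], Q = [[1, 4], [2, 6], [3], [5], [7]]

Insert each entry of the permutation into P by Schensted row insertion, recording in Q the position of each new cell.

Insert 7: appended to row 1. P = [[7]].
Insert 6: 6 bumps 7 from row 1; 7 starts row 2. P = [[6], [7]].
Insert 3: 3 bumps 6 from row 1; 6 bumps 7 from row 2; 7 starts row 3. P = [[3], [6], [7]].
Insert 5: appended to row 1. P = [[3, 5], [6], [7]].
Insert 1: 1 bumps 3 from row 1; 3 bumps 6 from row 2; 6 bumps 7 from row 3; 7 starts row 4. P = [[1, 5], [3], [6], [7]].
Insert 4: 4 bumps 5 from row 1; 5 appends to row 2. P = [[1, 4], [3, 5], [6], [7]].
Insert 2: 2 bumps 4 from row 1; 4 bumps 5 from row 2; 5 bumps 6 from row 3; 6 bumps 7 from row 4; 7 starts row 5. P = [[1, 2], [3, 4], [5], [6], [7]].

So P = [[1, 2], [3, 4], [5], [6], [7]], Q = [[1, 4], [2, 6], [3], [5], [7]].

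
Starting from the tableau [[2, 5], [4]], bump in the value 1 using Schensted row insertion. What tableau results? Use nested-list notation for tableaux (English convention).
[[1, 5], [2], [4]]

In row 1, 1 replaces 2 (the leftmost entry greater than 1); 2 is bumped to row 2. In row 2, 2 replaces 4 (the leftmost entry greater than 2); 4 is bumped to row 3. 4 starts a new row 3. The new tableau is [[1, 5], [2], [4]].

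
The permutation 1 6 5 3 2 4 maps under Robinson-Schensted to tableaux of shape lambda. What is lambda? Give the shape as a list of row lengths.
[3, 1, 1, 1]

RSK row insertion gives P = [[1, 2, 4], [3], [5], [6]], which has shape [3, 1, 1, 1].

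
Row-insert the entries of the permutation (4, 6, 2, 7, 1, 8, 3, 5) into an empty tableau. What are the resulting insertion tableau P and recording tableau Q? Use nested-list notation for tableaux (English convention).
P = [[1, 3, 5, 8], [2, 6, 7], [4]], Q = [[1, 2, 4, 6], [3, 7, 8], [5]]

Insert each entry of the permutation into P by Schensted row insertion, recording in Q the position of each new cell.

Insert 4: appended to row 1. P = [[4]], Q = [[1]].
Insert 6: appended to row 1. P = [[4, 6]], Q = [[1, 2]].
Insert 2: 2 bumps 4 from row 1; 4 starts row 2. P = [[2, 6], [4]], Q = [[1, 2], [3]].
Insert 7: appended to row 1. P = [[2, 6, 7], [4]], Q = [[1, 2, 4], [3]].
Insert 1: 1 bumps 2 from row 1; 2 bumps 4 from row 2; 4 starts row 3. P = [[1, 6, 7], [2], [4]], Q = [[1, 2, 4], [3], [5]].
Insert 8: appended to row 1. P = [[1, 6, 7, 8], [2], [4]], Q = [[1, 2, 4, 6], [3], [5]].
Insert 3: 3 bumps 6 from row 1; 6 appends to row 2. P = [[1, 3, 7, 8], [2, 6], [4]], Q = [[1, 2, 4, 6], [3, 7], [5]].
Insert 5: 5 bumps 7 from row 1; 7 appends to row 2. P = [[1, 3, 5, 8], [2, 6, 7], [4]], Q = [[1, 2, 4, 6], [3, 7, 8], [5]].

So P = [[1, 3, 5, 8], [2, 6, 7], [4]], Q = [[1, 2, 4, 6], [3, 7, 8], [5]].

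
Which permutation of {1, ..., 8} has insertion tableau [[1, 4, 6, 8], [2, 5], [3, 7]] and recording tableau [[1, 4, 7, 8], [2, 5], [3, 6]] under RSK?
Reverse the RSK construction: for i from n down to 1, find the cell of Q containing i, remove the entry at that cell from P, and reverse-bump it up through P; the value ejected from row 1 is w(i).

Step i=8: Q has 8 at row 1, column 4; remove that cell from P, ejecting 8. So w(8) = 8. P is now [[1, 4, 6], [2, 5], [3, 7]].
Step i=7: Q has 7 at row 1, column 3; remove that cell from P, ejecting 6. So w(7) = 6. P is now [[1, 4], [2, 5], [3, 7]].
Step i=6: Q has 6 at row 3, column 2; remove 7 from row 3 of P and reverse-bump: 7 enters row 2 and ejects 5; 5 enters row 1 and ejects 4. So w(6) = 4. P is now [[1, 5], [2, 7], [3]].
Step i=5: Q has 5 at row 2, column 2; remove 7 from row 2 of P and reverse-bump: 7 enters row 1 and ejects 5. So w(5) = 5. P is now [[1, 7], [2], [3]].
Step i=4: Q has 4 at row 1, column 2; remove that cell from P, ejecting 7. So w(4) = 7. P is now [[1], [2], [3]].
Step i=3: Q has 3 at row 3, column 1; remove 3 from row 3 of P and reverse-bump: 3 enters row 2 and ejects 2; 2 enters row 1 and ejects 1. So w(3) = 1. P is now [[2], [3]].
Step i=2: Q has 2 at row 2, column 1; remove 3 from row 2 of P and reverse-bump: 3 enters row 1 and ejects 2. So w(2) = 2. P is now [[3]].
Step i=1: Q has 1 at row 1, column 1; remove that cell from P, ejecting 3. So w(1) = 3. P is now [].

So w = 3 2 1 7 5 4 6 8.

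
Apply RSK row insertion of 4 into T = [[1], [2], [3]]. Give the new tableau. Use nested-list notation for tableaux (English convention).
4 is larger than every entry of row 1, so it is appended to row 1. The new tableau is [[1, 4], [2], [3]].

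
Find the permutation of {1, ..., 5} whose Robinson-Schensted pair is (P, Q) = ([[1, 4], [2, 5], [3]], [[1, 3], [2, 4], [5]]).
3 2 5 4 1

Reverse the RSK construction: for i from n down to 1, find the cell of Q containing i, remove the entry at that cell from P, and reverse-bump it up through P; the value ejected from row 1 is w(i).

Step i=5: Q has 5 at row 3, column 1; remove 3 from row 3 of P and reverse-bump: 3 enters row 2 and ejects 2; 2 enters row 1 and ejects 1. So w(5) = 1. P is now [[2, 4], [3, 5]].
Step i=4: Q has 4 at row 2, column 2; remove 5 from row 2 of P and reverse-bump: 5 enters row 1 and ejects 4. So w(4) = 4. P is now [[2, 5], [3]].
Step i=3: Q has 3 at row 1, column 2; remove that cell from P, ejecting 5. So w(3) = 5. P is now [[2], [3]].
Step i=2: Q has 2 at row 2, column 1; remove 3 from row 2 of P and reverse-bump: 3 enters row 1 and ejects 2. So w(2) = 2. P is now [[3]].
Step i=1: Q has 1 at row 1, column 1; remove that cell from P, ejecting 3. So w(1) = 3. P is now [].

So w = 3 2 5 4 1.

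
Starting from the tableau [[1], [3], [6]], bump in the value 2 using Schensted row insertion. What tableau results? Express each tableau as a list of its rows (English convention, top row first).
2 is larger than every entry of row 1, so it is appended to row 1. The new tableau is [[1, 2], [3], [6]].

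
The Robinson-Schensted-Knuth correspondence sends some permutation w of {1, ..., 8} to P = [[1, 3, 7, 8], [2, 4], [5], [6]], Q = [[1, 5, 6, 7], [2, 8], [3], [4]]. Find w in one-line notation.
Reverse the RSK construction: for i from n down to 1, find the cell of Q containing i, remove the entry at that cell from P, and reverse-bump it up through P; the value ejected from row 1 is w(i).

Step i=8: Q has 8 at row 2, column 2; remove 4 from row 2 of P and reverse-bump: 4 enters row 1 and ejects 3. So w(8) = 3. P is now [[1, 4, 7, 8], [2], [5], [6]].
Step i=7: Q has 7 at row 1, column 4; remove that cell from P, ejecting 8. So w(7) = 8. P is now [[1, 4, 7], [2], [5], [6]].
Step i=6: Q has 6 at row 1, column 3; remove that cell from P, ejecting 7. So w(6) = 7. P is now [[1, 4], [2], [5], [6]].
Step i=5: Q has 5 at row 1, column 2; remove that cell from P, ejecting 4. So w(5) = 4. P is now [[1], [2], [5], [6]].
Step i=4: Q has 4 at row 4, column 1; remove 6 from row 4 of P and reverse-bump: 6 enters row 3 and ejects 5; 5 enters row 2 and ejects 2; 2 enters row 1 and ejects 1. So w(4) = 1. P is now [[2], [5], [6]].
Step i=3: Q has 3 at row 3, column 1; remove 6 from row 3 of P and reverse-bump: 6 enters row 2 and ejects 5; 5 enters row 1 and ejects 2. So w(3) = 2. P is now [[5], [6]].
Step i=2: Q has 2 at row 2, column 1; remove 6 from row 2 of P and reverse-bump: 6 enters row 1 and ejects 5. So w(2) = 5. P is now [[6]].
Step i=1: Q has 1 at row 1, column 1; remove that cell from P, ejecting 6. So w(1) = 6. P is now [].

So w = 6 5 2 1 4 7 8 3.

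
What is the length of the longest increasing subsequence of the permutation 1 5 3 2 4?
3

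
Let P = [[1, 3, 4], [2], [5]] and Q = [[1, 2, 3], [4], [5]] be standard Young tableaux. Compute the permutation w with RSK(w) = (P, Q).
Reverse the RSK construction: for i from n down to 1, find the cell of Q containing i, remove the entry at that cell from P, and reverse-bump it up through P; the value ejected from row 1 is w(i).

Step i=5: Q has 5 at row 3, column 1; remove 5 from row 3 of P and reverse-bump: 5 enters row 2 and ejects 2; 2 enters row 1 and ejects 1. So w(5) = 1. P is now [[2, 3, 4], [5]].
Step i=4: Q has 4 at row 2, column 1; remove 5 from row 2 of P and reverse-bump: 5 enters row 1 and ejects 4. So w(4) = 4. P is now [[2, 3, 5]].
Step i=3: Q has 3 at row 1, column 3; remove that cell from P, ejecting 5. So w(3) = 5. P is now [[2, 3]].
Step i=2: Q has 2 at row 1, column 2; remove that cell from P, ejecting 3. So w(2) = 3. P is now [[2]].
Step i=1: Q has 1 at row 1, column 1; remove that cell from P, ejecting 2. So w(1) = 2. P is now [].

So w = 2 3 5 4 1.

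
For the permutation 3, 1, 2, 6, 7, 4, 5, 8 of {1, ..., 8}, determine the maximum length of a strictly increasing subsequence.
5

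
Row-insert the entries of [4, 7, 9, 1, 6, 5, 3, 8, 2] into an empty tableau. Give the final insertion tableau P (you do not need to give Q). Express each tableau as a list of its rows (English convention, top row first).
P = [[1, 2, 8], [3, 5, 9], [4], [6], [7]]

Insert 4: appended to row 1. P = [[4]].
Insert 7: appended to row 1. P = [[4, 7]].
Insert 9: appended to row 1. P = [[4, 7, 9]].
Insert 1: 1 bumps 4 from row 1; 4 starts row 2. P = [[1, 7, 9], [4]].
Insert 6: 6 bumps 7 from row 1; 7 appends to row 2. P = [[1, 6, 9], [4, 7]].
Insert 5: 5 bumps 6 from row 1; 6 bumps 7 from row 2; 7 starts row 3. P = [[1, 5, 9], [4, 6], [7]].
Insert 3: 3 bumps 5 from row 1; 5 bumps 6 from row 2; 6 bumps 7 from row 3; 7 starts row 4. P = [[1, 3, 9], [4, 5], [6], [7]].
Insert 8: 8 bumps 9 from row 1; 9 appends to row 2. P = [[1, 3, 8], [4, 5, 9], [6], [7]].
Insert 2: 2 bumps 3 from row 1; 3 bumps 4 from row 2; 4 bumps 6 from row 3; 6 bumps 7 from row 4; 7 starts row 5. P = [[1, 2, 8], [3, 5, 9], [4], [6], [7]].

So P = [[1, 2, 8], [3, 5, 9], [4], [6], [7]].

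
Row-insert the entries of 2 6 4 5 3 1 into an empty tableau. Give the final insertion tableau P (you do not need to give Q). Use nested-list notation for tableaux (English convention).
P = [[1, 3, 5], [2], [4], [6]]

After inserting 2: P = [[2]].
After inserting 6: P = [[2, 6]].
After inserting 4: P = [[2, 4], [6]].
After inserting 5: P = [[2, 4, 5], [6]].
After inserting 3: P = [[2, 3, 5], [4], [6]].
After inserting 1: P = [[1, 3, 5], [2], [4], [6]].

So P = [[1, 3, 5], [2], [4], [6]].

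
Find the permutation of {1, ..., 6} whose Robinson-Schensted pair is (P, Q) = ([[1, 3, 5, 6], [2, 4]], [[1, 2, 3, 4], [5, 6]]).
Reverse the RSK construction: for i from n down to 1, find the cell of Q containing i, remove the entry at that cell from P, and reverse-bump it up through P; the value ejected from row 1 is w(i).

Step i=6: Q has 6 at row 2, column 2; remove 4 from row 2 of P and reverse-bump: 4 enters row 1 and ejects 3. So w(6) = 3. P is now [[1, 4, 5, 6], [2]].
Step i=5: Q has 5 at row 2, column 1; remove 2 from row 2 of P and reverse-bump: 2 enters row 1 and ejects 1. So w(5) = 1. P is now [[2, 4, 5, 6]].
Step i=4: Q has 4 at row 1, column 4; remove that cell from P, ejecting 6. So w(4) = 6. P is now [[2, 4, 5]].
Step i=3: Q has 3 at row 1, column 3; remove that cell from P, ejecting 5. So w(3) = 5. P is now [[2, 4]].
Step i=2: Q has 2 at row 1, column 2; remove that cell from P, ejecting 4. So w(2) = 4. P is now [[2]].
Step i=1: Q has 1 at row 1, column 1; remove that cell from P, ejecting 2. So w(1) = 2. P is now [].

So w = 2 4 5 6 1 3.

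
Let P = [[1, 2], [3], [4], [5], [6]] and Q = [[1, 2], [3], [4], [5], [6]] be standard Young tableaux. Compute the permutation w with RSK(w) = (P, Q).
1 6 5 4 3 2

Reverse the RSK construction: for i from n down to 1, find the cell of Q containing i, remove the entry at that cell from P, and reverse-bump it up through P; the value ejected from row 1 is w(i).

Step i=6: Q has 6 at row 5, column 1; remove 6 from row 5 of P and reverse-bump: 6 enters row 4 and ejects 5; 5 enters row 3 and ejects 4; 4 enters row 2 and ejects 3; 3 enters row 1 and ejects 2. So w(6) = 2. P is now [[1, 3], [4], [5], [6]].
Step i=5: Q has 5 at row 4, column 1; remove 6 from row 4 of P and reverse-bump: 6 enters row 3 and ejects 5; 5 enters row 2 and ejects 4; 4 enters row 1 and ejects 3. So w(5) = 3. P is now [[1, 4], [5], [6]].
Step i=4: Q has 4 at row 3, column 1; remove 6 from row 3 of P and reverse-bump: 6 enters row 2 and ejects 5; 5 enters row 1 and ejects 4. So w(4) = 4. P is now [[1, 5], [6]].
Step i=3: Q has 3 at row 2, column 1; remove 6 from row 2 of P and reverse-bump: 6 enters row 1 and ejects 5. So w(3) = 5. P is now [[1, 6]].
Step i=2: Q has 2 at row 1, column 2; remove that cell from P, ejecting 6. So w(2) = 6. P is now [[1]].
Step i=1: Q has 1 at row 1, column 1; remove that cell from P, ejecting 1. So w(1) = 1. P is now [].

So w = 1 6 5 4 3 2.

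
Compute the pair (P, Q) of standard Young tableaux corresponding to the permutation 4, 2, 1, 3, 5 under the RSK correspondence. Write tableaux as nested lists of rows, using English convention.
Insert each entry of the permutation into P by Schensted row insertion, recording in Q the position of each new cell.

Insert 4: appended to row 1. P = [[4]], Q = [[1]].
Insert 2: 2 bumps 4 from row 1; 4 starts row 2. P = [[2], [4]], Q = [[1], [2]].
Insert 1: 1 bumps 2 from row 1; 2 bumps 4 from row 2; 4 starts row 3. P = [[1], [2], [4]], Q = [[1], [2], [3]].
Insert 3: appended to row 1. P = [[1, 3], [2], [4]], Q = [[1, 4], [2], [3]].
Insert 5: appended to row 1. P = [[1, 3, 5], [2], [4]], Q = [[1, 4, 5], [2], [3]].

So P = [[1, 3, 5], [2], [4]], Q = [[1, 4, 5], [2], [3]].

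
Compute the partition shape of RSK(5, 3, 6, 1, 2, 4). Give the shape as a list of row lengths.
Row-insert each entry into an empty tableau.

After inserting 5: P = [[5]].
After inserting 3: P = [[3], [5]].
After inserting 6: P = [[3, 6], [5]].
After inserting 1: P = [[1, 6], [3], [5]].
After inserting 2: P = [[1, 2], [3, 6], [5]].
After inserting 4: P = [[1, 2, 4], [3, 6], [5]].

The final insertion tableau P = [[1, 2, 4], [3, 6], [5]] has shape [3, 2, 1].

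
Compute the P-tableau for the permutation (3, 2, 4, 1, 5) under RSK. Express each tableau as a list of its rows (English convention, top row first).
P = [[1, 4, 5], [2], [3]]

Insert 3: appended to row 1. P = [[3]].
Insert 2: 2 bumps 3 from row 1; 3 starts row 2. P = [[2], [3]].
Insert 4: appended to row 1. P = [[2, 4], [3]].
Insert 1: 1 bumps 2 from row 1; 2 bumps 3 from row 2; 3 starts row 3. P = [[1, 4], [2], [3]].
Insert 5: appended to row 1. P = [[1, 4, 5], [2], [3]].

So P = [[1, 4, 5], [2], [3]].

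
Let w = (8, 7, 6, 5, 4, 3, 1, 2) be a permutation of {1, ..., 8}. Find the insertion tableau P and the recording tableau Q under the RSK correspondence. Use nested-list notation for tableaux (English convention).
Insert each entry of the permutation into P by Schensted row insertion, recording in Q the position of each new cell.

Insert 8: appended to row 1. P = [[8]].
Insert 7: 7 bumps 8 from row 1; 8 starts row 2. P = [[7], [8]].
Insert 6: 6 bumps 7 from row 1; 7 bumps 8 from row 2; 8 starts row 3. P = [[6], [7], [8]].
Insert 5: 5 bumps 6 from row 1; 6 bumps 7 from row 2; 7 bumps 8 from row 3; 8 starts row 4. P = [[5], [6], [7], [8]].
Insert 4: 4 bumps 5 from row 1; 5 bumps 6 from row 2; 6 bumps 7 from row 3; 7 bumps 8 from row 4; 8 starts row 5. P = [[4], [5], [6], [7], [8]].
Insert 3: 3 bumps 4 from row 1; 4 bumps 5 from row 2; 5 bumps 6 from row 3; 6 bumps 7 from row 4; 7 bumps 8 from row 5; 8 starts row 6. P = [[3], [4], [5], [6], [7], [8]].
Insert 1: 1 bumps 3 from row 1; 3 bumps 4 from row 2; 4 bumps 5 from row 3; 5 bumps 6 from row 4; 6 bumps 7 from row 5; 7 bumps 8 from row 6; 8 starts row 7. P = [[1], [3], [4], [5], [6], [7], [8]].
Insert 2: appended to row 1. P = [[1, 2], [3], [4], [5], [6], [7], [8]].

So P = [[1, 2], [3], [4], [5], [6], [7], [8]], Q = [[1, 8], [2], [3], [4], [5], [6], [7]].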